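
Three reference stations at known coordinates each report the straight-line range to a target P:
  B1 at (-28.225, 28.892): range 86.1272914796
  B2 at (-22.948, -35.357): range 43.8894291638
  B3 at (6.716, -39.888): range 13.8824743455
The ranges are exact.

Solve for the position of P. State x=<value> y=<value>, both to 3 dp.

eq1: (x + 28.225)² + (y − 28.892)² = 86.1272914796²
eq2: (x + 22.948)² + (y + 35.357)² = 43.8894291638²
eq3: (x − 6.716)² + (y + 39.888)² = 13.8824743455²
eq1−eq3, eq1−eq2 (x²,y² cancel):
  69.882·x − 137.560·y = 7229.946155
  10.554·x − 128.498·y = 5636.958209
det = 69.882·-128.498 − -137.560·10.554 = -7527.888996
x = (7229.946155·-128.498 − -137.560·5636.958209) / -7527.888996 = 20.405940
y = (69.882·5636.958209 − 7229.946155·10.554) / -7527.888996 = -42.192049

x=20.406 y=-42.192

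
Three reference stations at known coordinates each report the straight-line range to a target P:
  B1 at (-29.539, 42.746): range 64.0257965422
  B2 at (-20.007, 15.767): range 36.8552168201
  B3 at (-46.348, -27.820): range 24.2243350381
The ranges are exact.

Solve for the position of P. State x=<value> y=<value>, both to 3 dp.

eq1: (x + 29.539)² + (y − 42.746)² = 64.0257965422²
eq2: (x + 20.007)² + (y − 15.767)² = 36.8552168201²
eq3: (x + 46.348)² + (y + 27.820)² = 24.2243350381²
eq1−eq3, eq1−eq2 (x²,y² cancel):
  -33.618·x − 141.132·y = 3734.800682
  19.064·x − 53.958·y = 690.100917
det = -33.618·-53.958 − -141.132·19.064 = 4504.500492
x = (3734.800682·-53.958 − -141.132·690.100917) / 4504.500492 = -23.116226
y = (-33.618·690.100917 − 3734.800682·19.064) / 4504.500492 = -20.956830

x=-23.116 y=-20.957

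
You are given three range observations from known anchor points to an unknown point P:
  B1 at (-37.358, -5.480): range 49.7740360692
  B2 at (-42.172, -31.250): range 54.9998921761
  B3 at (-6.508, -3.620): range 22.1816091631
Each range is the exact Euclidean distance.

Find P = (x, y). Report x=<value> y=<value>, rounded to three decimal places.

eq1: (x + 37.358)² + (y + 5.480)² = 49.7740360692²
eq2: (x + 42.172)² + (y + 31.250)² = 54.9998921761²
eq3: (x + 6.508)² + (y + 3.620)² = 22.1816091631²
eq3−eq2, eq3−eq1 (x²,y² cancel):
  -71.328·x − 55.260·y = 166.617266
  -61.700·x − 3.720·y = -615.238782
det = -71.328·-3.720 − -55.260·-61.700 = -3144.201840
x = (166.617266·-3.720 − -55.260·-615.238782) / -3144.201840 = 11.010079
y = (-71.328·-615.238782 − 166.617266·-61.700) / -3144.201840 = -17.226641

x=11.010 y=-17.227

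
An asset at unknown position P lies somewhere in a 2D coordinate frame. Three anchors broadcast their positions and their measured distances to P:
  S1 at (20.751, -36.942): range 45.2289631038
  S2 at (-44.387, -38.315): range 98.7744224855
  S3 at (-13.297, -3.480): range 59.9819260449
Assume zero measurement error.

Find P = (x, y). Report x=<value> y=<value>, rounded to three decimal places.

x=46.572 y=0.192

eq1: (x − 20.751)² + (y + 36.942)² = 45.2289631038²
eq2: (x + 44.387)² + (y + 38.315)² = 98.7744224855²
eq3: (x + 13.297)² + (y + 3.480)² = 59.9819260449²
eq2−eq1, eq2−eq3 (x²,y² cancel):
  130.276·x + 2.746·y = 6067.797805
  62.180·x + 69.670·y = 2909.230700
det = 130.276·69.670 − 2.746·62.180 = 8905.582640
x = (6067.797805·69.670 − 2.746·2909.230700) / 8905.582640 = 46.572441
y = (130.276·2909.230700 − 6067.797805·62.180) / 8905.582640 = 0.191708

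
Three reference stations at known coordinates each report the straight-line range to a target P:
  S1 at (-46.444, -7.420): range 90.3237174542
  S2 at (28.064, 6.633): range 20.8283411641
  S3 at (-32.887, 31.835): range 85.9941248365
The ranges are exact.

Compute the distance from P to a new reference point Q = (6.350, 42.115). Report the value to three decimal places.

eq1: (x + 46.444)² + (y + 7.420)² = 90.3237174542²
eq2: (x − 28.064)² + (y − 6.633)² = 20.8283411641²
eq3: (x + 32.887)² + (y − 31.835)² = 85.9941248365²
eq1−eq2, eq1−eq3 (x²,y² cancel):
  149.016·x + 28.106·y = 6344.037388
  27.114·x + 78.510·y = 646.304886
det = 149.016·78.510 − 28.106·27.114 = 10937.180076
x = (6344.037388·78.510 − 28.106·646.304886) / 10937.180076 = 43.878342
y = (149.016·646.304886 − 6344.037388·27.114) / 10937.180076 = -6.921570
|P − Q| = √((43.878342 − 6.350)² + (-6.921570 − 42.115)²) = 61.749184

61.749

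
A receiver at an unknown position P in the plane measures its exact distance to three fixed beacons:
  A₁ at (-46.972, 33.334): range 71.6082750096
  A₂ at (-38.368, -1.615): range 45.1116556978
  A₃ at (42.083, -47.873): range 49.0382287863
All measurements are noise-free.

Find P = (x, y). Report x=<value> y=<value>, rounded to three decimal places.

eq1: (x + 46.972)² + (y − 33.334)² = 71.6082750096²
eq2: (x + 38.368)² + (y + 1.615)² = 45.1116556978²
eq3: (x − 42.083)² + (y + 47.873)² = 49.0382287863²
eq1−eq3, eq1−eq2 (x²,y² cancel):
  178.110·x − 162.414·y = 3468.275845
  17.208·x − 69.898·y = 1249.870879
det = 178.110·-69.898 − -162.414·17.208 = -9654.712668
x = (3468.275845·-69.898 − -162.414·1249.870879) / -9654.712668 = 4.083914
y = (178.110·1249.870879 − 3468.275845·17.208) / -9654.712668 = -16.875946

x=4.084 y=-16.876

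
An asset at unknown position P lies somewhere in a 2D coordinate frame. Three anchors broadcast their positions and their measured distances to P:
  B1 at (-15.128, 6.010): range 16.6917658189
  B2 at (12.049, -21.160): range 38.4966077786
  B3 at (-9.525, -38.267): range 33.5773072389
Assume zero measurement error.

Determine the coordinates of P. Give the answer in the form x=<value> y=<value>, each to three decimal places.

eq1: (x + 15.128)² + (y − 6.010)² = 16.6917658189²
eq2: (x − 12.049)² + (y + 21.160)² = 38.4966077786²
eq3: (x + 9.525)² + (y + 38.267)² = 33.5773072389²
eq2−eq1, eq2−eq3 (x²,y² cancel):
  -54.354·x + 54.340·y = 875.426247
  -43.148·x − 34.214·y = 1316.718162
det = -54.354·-34.214 − 54.340·-43.148 = 4204.330076
x = (875.426247·-34.214 − 54.340·1316.718162) / 4204.330076 = -24.142324
y = (-54.354·1316.718162 − 875.426247·-43.148) / 4204.330076 = -8.038381

x=-24.142 y=-8.038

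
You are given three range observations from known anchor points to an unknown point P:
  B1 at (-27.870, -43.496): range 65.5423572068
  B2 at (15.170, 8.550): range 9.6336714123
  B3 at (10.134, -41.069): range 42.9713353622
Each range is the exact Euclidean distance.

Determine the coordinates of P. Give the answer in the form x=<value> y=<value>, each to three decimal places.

eq1: (x + 27.870)² + (y + 43.496)² = 65.5423572068²
eq2: (x − 15.170)² + (y − 8.550)² = 9.6336714123²
eq3: (x − 10.134)² + (y + 41.069)² = 42.9713353622²
eq3−eq2, eq3−eq1 (x²,y² cancel):
  10.072·x + 99.238·y = 267.598721
  -76.008·x − 4.854·y = -1569.986726
det = 10.072·-4.854 − 99.238·-76.008 = 7493.992416
x = (267.598721·-4.854 − 99.238·-1569.986726) / 7493.992416 = 20.616970
y = (10.072·-1569.986726 − 267.598721·-76.008) / 7493.992416 = 0.604049

x=20.617 y=0.604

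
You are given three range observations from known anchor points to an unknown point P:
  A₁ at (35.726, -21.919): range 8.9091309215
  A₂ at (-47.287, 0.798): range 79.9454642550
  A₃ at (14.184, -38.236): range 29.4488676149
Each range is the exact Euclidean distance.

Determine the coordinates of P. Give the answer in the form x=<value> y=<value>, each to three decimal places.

eq1: (x − 35.726)² + (y + 21.919)² = 8.9091309215²
eq2: (x + 47.287)² + (y − 0.798)² = 79.9454642550²
eq3: (x − 14.184)² + (y + 38.236)² = 29.4488676149²
eq2−eq1, eq2−eq3 (x²,y² cancel):
  166.026·x − 45.434·y = 5831.997105
  122.942·x − 78.068·y = 4950.521830
det = 166.026·-78.068 − -45.434·122.942 = -7375.570940
x = (5831.997105·-78.068 − -45.434·4950.521830) / -7375.570940 = 31.234238
y = (166.026·4950.521830 − 5831.997105·122.942) / -7375.570940 = -14.225061

x=31.234 y=-14.225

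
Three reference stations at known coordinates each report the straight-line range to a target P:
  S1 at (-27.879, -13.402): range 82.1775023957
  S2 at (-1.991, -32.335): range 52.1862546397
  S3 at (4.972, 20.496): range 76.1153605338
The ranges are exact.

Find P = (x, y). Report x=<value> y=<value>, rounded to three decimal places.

eq1: (x + 27.879)² + (y + 13.402)² = 82.1775023957²
eq2: (x + 1.991)² + (y + 32.335)² = 52.1862546397²
eq3: (x − 4.972)² + (y − 20.496)² = 76.1153605338²
eq1−eq2, eq1−eq3 (x²,y² cancel):
  51.776·x − 37.866·y = 4122.400788
  65.702·x + 67.796·y = 447.548346
det = 51.776·67.796 − -37.866·65.702 = 5998.077628
x = (4122.400788·67.796 − -37.866·447.548346) / 5998.077628 = 49.420692
y = (51.776·447.548346 − 4122.400788·65.702) / 5998.077628 = -41.292849

x=49.421 y=-41.293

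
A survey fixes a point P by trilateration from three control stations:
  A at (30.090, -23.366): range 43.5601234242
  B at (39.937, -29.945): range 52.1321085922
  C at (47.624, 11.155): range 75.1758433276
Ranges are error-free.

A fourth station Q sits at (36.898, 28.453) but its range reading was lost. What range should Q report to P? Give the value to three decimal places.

79.824

eq1: (x − 30.090)² + (y + 23.366)² = 43.5601234242²
eq2: (x − 39.937)² + (y + 29.945)² = 52.1321085922²
eq3: (x − 47.624)² + (y − 11.155)² = 75.1758433276²
eq2−eq3, eq2−eq1 (x²,y² cancel):
  15.374·x + 82.200·y = -3032.838267
  -19.694·x + 13.158·y = -220.016544
det = 15.374·13.158 − 82.200·-19.694 = 1821.137892
x = (-3032.838267·13.158 − 82.200·-220.016544) / 1821.137892 = -11.981919
y = (15.374·-220.016544 − -3032.838267·-19.694) / 1821.137892 = -34.654845
|P − Q| = √((-11.981919 − 36.898)² + (-34.654845 − 28.453)²) = 79.823847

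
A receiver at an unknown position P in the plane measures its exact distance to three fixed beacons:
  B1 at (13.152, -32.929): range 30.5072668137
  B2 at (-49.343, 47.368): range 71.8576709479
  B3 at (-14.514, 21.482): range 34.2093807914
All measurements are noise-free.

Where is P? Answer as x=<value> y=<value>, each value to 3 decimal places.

eq1: (x − 13.152)² + (y + 32.929)² = 30.5072668137²
eq2: (x + 49.343)² + (y − 47.368)² = 71.8576709479²
eq3: (x + 14.514)² + (y − 21.482)² = 34.2093807914²
eq3−eq1, eq3−eq2 (x²,y² cancel):
  55.332·x − 108.822·y = 824.750031
  -69.658·x + 51.772·y = 13.083413
det = 55.332·51.772 − -108.822·-69.658 = -4715.674572
x = (824.750031·51.772 − -108.822·13.083413) / -4715.674572 = -9.356609
y = (55.332·13.083413 − 824.750031·-69.658) / -4715.674572 = -12.336383

x=-9.357 y=-12.336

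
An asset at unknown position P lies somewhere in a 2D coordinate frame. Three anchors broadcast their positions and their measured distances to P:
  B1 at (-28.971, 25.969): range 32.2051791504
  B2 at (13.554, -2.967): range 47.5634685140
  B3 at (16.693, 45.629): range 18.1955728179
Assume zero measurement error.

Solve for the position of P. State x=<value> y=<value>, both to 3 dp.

eq1: (x + 28.971)² + (y − 25.969)² = 32.2051791504²
eq2: (x − 13.554)² + (y + 2.967)² = 47.5634685140²
eq3: (x − 16.693)² + (y − 45.629)² = 18.1955728179²
eq3−eq1, eq3−eq2 (x²,y² cancel):
  -91.328·x − 39.320·y = -1553.048782
  -6.278·x − 97.192·y = -4099.352552
det = -91.328·-97.192 − -39.320·-6.278 = 8629.500016
x = (-1553.048782·-97.192 − -39.320·-4099.352552) / 8629.500016 = -1.186931
y = (-91.328·-4099.352552 − -1553.048782·-6.278) / 8629.500016 = 42.254549

x=-1.187 y=42.255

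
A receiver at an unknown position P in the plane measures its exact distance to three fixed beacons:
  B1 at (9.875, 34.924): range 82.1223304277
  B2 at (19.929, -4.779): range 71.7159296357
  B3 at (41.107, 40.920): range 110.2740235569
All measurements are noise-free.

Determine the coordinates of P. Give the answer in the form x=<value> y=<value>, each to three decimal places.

eq1: (x − 9.875)² + (y − 34.924)² = 82.1223304277²
eq2: (x − 19.929)² + (y + 4.779)² = 71.7159296357²
eq3: (x − 41.107)² + (y − 40.920)² = 110.2740235569²
eq2−eq3, eq2−eq1 (x²,y² cancel):
  42.356·x + 91.398·y = -4072.957741
  -20.108·x + 79.406·y = -703.705072
det = 42.356·79.406 − 91.398·-20.108 = 5201.151520
x = (-4072.957741·79.406 − 91.398·-703.705072) / 5201.151520 = -49.815900
y = (42.356·-703.705072 − -4072.957741·-20.108) / 5201.151520 = -21.477007

x=-49.816 y=-21.477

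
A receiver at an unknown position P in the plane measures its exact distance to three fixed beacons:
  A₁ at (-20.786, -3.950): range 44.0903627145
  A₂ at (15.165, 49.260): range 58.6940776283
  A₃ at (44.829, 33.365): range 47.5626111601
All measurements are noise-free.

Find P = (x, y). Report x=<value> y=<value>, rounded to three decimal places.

eq1: (x + 20.786)² + (y + 3.950)² = 44.0903627145²
eq2: (x − 15.165)² + (y − 49.260)² = 58.6940776283²
eq3: (x − 44.829)² + (y − 33.365)² = 47.5626111601²
eq2−eq1, eq2−eq3 (x²,y² cancel):
  -71.902·x − 106.420·y = -707.829865
  59.328·x − 31.790·y = 1649.130409
det = -71.902·-31.790 − -106.420·59.328 = 8599.450340
x = (-707.829865·-31.790 − -106.420·1649.130409) / 8599.450340 = 23.025003
y = (-71.902·1649.130409 − -707.829865·59.328) / 8599.450340 = -8.905412

x=23.025 y=-8.905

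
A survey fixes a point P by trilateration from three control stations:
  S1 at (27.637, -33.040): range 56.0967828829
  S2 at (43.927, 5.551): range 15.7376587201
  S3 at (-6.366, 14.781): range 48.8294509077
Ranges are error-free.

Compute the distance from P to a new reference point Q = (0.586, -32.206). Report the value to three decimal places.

eq1: (x − 27.637)² + (y + 33.040)² = 56.0967828829²
eq2: (x − 43.927)² + (y − 5.551)² = 15.7376587201²
eq3: (x + 6.366)² + (y − 14.781)² = 48.8294509077²
eq2−eq3, eq2−eq1 (x²,y² cancel):
  -100.586·x + 18.460·y = -3838.032387
  -32.580·x − 77.182·y = -3004.124709
det = -100.586·-77.182 − 18.460·-32.580 = 8364.855452
x = (-3838.032387·-77.182 − 18.460·-3004.124709) / 8364.855452 = 42.042945
y = (-100.586·-3004.124709 − -3838.032387·-32.580) / 8364.855452 = 21.175476
|P − Q| = √((42.042945 − 0.586)² + (21.175476 − -32.206)²) = 67.588906

67.589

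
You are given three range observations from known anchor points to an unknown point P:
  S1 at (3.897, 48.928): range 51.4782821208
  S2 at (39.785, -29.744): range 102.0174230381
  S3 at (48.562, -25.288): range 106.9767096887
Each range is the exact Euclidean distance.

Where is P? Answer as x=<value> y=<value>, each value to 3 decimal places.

x=-43.588 y=29.048

eq1: (x − 3.897)² + (y − 48.928)² = 51.4782821208²
eq2: (x − 39.785)² + (y + 29.744)² = 102.0174230381²
eq3: (x − 48.562)² + (y + 25.288)² = 106.9767096887²
eq1−eq2, eq1−eq3 (x²,y² cancel):
  71.776·x − 157.344·y = -7699.125105
  89.330·x − 148.432·y = -8205.387891
det = 71.776·-148.432 − -157.344·89.330 = 3401.684288
x = (-7699.125105·-148.432 − -157.344·-8205.387891) / 3401.684288 = -43.587824
y = (71.776·-8205.387891 − -7699.125105·89.330) / 3401.684288 = 29.048235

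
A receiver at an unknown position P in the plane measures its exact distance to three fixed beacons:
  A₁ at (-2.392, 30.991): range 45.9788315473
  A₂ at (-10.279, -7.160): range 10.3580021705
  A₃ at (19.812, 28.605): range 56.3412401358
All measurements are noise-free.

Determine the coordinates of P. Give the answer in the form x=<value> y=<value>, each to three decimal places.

eq1: (x + 2.392)² + (y − 30.991)² = 45.9788315473²
eq2: (x + 10.279)² + (y + 7.160)² = 10.3580021705²
eq3: (x − 19.812)² + (y − 28.605)² = 56.3412401358²
eq3−eq1, eq3−eq2 (x²,y² cancel):
  -44.408·x + 4.772·y = 815.684766
  -60.182·x − 71.530·y = 2013.209203
det = -44.408·-71.530 − 4.772·-60.182 = 3463.692744
x = (815.684766·-71.530 − 4.772·2013.209203) / 3463.692744 = -19.618647
y = (-44.408·2013.209203 − 815.684766·-60.182) / 3463.692744 = -11.638750

x=-19.619 y=-11.639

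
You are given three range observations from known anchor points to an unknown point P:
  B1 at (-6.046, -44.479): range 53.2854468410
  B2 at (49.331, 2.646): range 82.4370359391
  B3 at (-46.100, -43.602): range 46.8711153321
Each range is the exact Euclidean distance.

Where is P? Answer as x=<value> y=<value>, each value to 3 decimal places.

x=-33.097 y=1.429

eq1: (x + 6.046)² + (y + 44.479)² = 53.2854468410²
eq2: (x − 49.331)² + (y − 2.646)² = 82.4370359391²
eq3: (x + 46.100)² + (y + 43.602)² = 46.8711153321²
eq2−eq3, eq2−eq1 (x²,y² cancel):
  -190.862·x − 92.496·y = 6184.758969
  -110.754·x − 94.250·y = 3530.912729
det = -190.862·-94.250 − -92.496·-110.754 = 7744.441516
x = (6184.758969·-94.250 − -92.496·3530.912729) / 7744.441516 = -33.097058
y = (-190.862·3530.912729 − 6184.758969·-110.754) / 7744.441516 = 1.429377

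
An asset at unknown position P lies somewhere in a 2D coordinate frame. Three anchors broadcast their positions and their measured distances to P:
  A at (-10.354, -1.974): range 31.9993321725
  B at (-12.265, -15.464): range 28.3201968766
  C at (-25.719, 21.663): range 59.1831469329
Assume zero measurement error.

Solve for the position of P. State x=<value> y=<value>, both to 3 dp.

x=15.557 y=-20.750

eq1: (x + 10.354)² + (y + 1.974)² = 31.9993321725²
eq2: (x + 12.265)² + (y + 15.464)² = 28.3201968766²
eq3: (x + 25.719)² + (y − 21.663)² = 59.1831469329²
eq3−eq1, eq3−eq2 (x²,y² cancel):
  30.730·x − 47.274·y = 1459.037083
  26.908·x − 74.254·y = 1959.424321
det = 30.730·-74.254 − -47.274·26.908 = -1009.776628
x = (1459.037083·-74.254 − -47.274·1959.424321) / -1009.776628 = 15.557415
y = (30.730·1959.424321 − 1459.037083·26.908) / -1009.776628 = -20.750470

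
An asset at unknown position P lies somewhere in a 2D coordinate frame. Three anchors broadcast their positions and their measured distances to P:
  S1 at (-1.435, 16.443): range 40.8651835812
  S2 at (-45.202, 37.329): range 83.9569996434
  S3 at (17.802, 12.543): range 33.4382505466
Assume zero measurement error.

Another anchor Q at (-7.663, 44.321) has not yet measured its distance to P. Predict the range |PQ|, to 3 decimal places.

69.081

eq1: (x + 1.435)² + (y − 16.443)² = 40.8651835812²
eq2: (x + 45.202)² + (y − 37.329)² = 83.9569996434²
eq3: (x − 17.802)² + (y − 12.543)² = 33.4382505466²
eq1−eq2, eq1−eq3 (x²,y² cancel):
  -87.534·x + 41.772·y = -2214.570989
  38.474·x − 7.800·y = 753.653209
det = -87.534·-7.800 − 41.772·38.474 = -924.370728
x = (-2214.570989·-7.800 − 41.772·753.653209) / -924.370728 = 15.370400
y = (-87.534·753.653209 − -2214.570989·38.474) / -924.370728 = -20.806721
|P − Q| = √((15.370400 − -7.663)² + (-20.806721 − 44.321)²) = 69.080805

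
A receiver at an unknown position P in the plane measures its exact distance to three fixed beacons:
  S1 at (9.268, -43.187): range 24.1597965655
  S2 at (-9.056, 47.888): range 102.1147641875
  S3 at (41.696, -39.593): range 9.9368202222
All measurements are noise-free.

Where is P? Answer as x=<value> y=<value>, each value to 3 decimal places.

x=33.360 y=-45.001

eq1: (x − 9.268)² + (y + 43.187)² = 24.1597965655²
eq2: (x + 9.056)² + (y − 47.888)² = 102.1147641875²
eq3: (x − 41.696)² + (y + 39.593)² = 9.9368202222²
eq1−eq2, eq1−eq3 (x²,y² cancel):
  -36.648·x + 182.150·y = -9419.470408
  64.856·x + 7.188·y = 1840.104646
det = -36.648·7.188 − 182.150·64.856 = -12076.946224
x = (-9419.470408·7.188 − 182.150·1840.104646) / -12076.946224 = 33.359610
y = (-36.648·1840.104646 − -9419.470408·64.856) / -12076.946224 = -45.000864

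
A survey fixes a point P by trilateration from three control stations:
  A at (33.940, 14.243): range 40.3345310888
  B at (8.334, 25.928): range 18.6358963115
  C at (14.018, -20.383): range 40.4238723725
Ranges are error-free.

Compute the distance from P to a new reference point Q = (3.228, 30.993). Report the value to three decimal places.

eq1: (x − 33.940)² + (y − 14.243)² = 40.3345310888²
eq2: (x − 8.334)² + (y − 25.928)² = 18.6358963115²
eq3: (x − 14.018)² + (y + 20.383)² = 40.4238723725²
eq1−eq3, eq1−eq2 (x²,y² cancel):
  -39.844·x − 69.252·y = -750.030695
  -51.212·x + 23.370·y = 666.507858
det = -39.844·23.370 − -69.252·-51.212 = -4477.687704
x = (-750.030695·23.370 − -69.252·666.507858) / -4477.687704 = -6.393654
y = (-39.844·666.507858 − -750.030695·-51.212) / -4477.687704 = 14.509031
|P − Q| = √((-6.393654 − 3.228)² + (14.509031 − 30.993)²) = 19.086578

19.087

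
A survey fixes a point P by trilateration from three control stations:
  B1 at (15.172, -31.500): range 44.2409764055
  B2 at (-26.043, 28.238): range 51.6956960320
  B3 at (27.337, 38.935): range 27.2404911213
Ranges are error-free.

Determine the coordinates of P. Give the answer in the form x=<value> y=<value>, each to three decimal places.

x=23.048 y=12.034

eq1: (x − 15.172)² + (y + 31.500)² = 44.2409764055²
eq2: (x + 26.043)² + (y − 28.238)² = 51.6956960320²
eq3: (x − 27.337)² + (y − 38.935)² = 27.2404911213²
eq3−eq2, eq3−eq1 (x²,y² cancel):
  -106.760·x − 21.394·y = -2718.023933
  -24.330·x − 140.870·y = -2256.025847
det = -106.760·-140.870 − -21.394·-24.330 = 14518.765180
x = (-2718.023933·-140.870 − -21.394·-2256.025847) / 14518.765180 = 23.047595
y = (-106.760·-2256.025847 − -2718.023933·-24.330) / 14518.765180 = 12.034343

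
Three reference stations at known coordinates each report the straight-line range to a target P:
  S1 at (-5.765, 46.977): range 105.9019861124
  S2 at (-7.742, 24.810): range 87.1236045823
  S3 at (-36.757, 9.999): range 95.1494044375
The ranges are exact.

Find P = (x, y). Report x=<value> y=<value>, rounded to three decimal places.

x=37.260 y=-49.791

eq1: (x + 5.765)² + (y − 46.977)² = 105.9019861124²
eq2: (x + 7.742)² + (y − 24.810)² = 87.1236045823²
eq3: (x + 36.757)² + (y − 9.999)² = 95.1494044375²
eq2−eq3, eq2−eq1 (x²,y² cancel):
  -58.030·x − 29.622·y = -687.304303
  3.954·x + 44.334·y = -2060.109097
det = -58.030·44.334 − -29.622·3.954 = -2455.576632
x = (-687.304303·44.334 − -29.622·-2060.109097) / -2455.576632 = 37.260291
y = (-58.030·-2060.109097 − -687.304303·3.954) / -2455.576632 = -49.791047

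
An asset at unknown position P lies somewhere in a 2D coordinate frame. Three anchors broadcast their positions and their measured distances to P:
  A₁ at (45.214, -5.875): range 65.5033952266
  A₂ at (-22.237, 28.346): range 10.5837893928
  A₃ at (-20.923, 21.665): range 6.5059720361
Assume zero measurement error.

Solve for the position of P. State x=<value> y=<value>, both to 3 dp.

eq1: (x − 45.214)² + (y + 5.875)² = 65.5033952266²
eq2: (x + 22.237)² + (y − 28.346)² = 10.5837893928²
eq3: (x + 20.923)² + (y − 21.665)² = 6.5059720361²
eq1−eq2, eq1−eq3 (x²,y² cancel):
  -134.902·x + 68.442·y = 3397.836652
  -132.274·x + 55.080·y = 3076.689847
det = -134.902·55.080 − 68.442·-132.274 = 1622.694948
x = (3397.836652·55.080 − 68.442·3076.689847) / 1622.694948 = -14.433991
y = (-134.902·3076.689847 − 3397.836652·-132.274) / 1622.694948 = 21.195501

x=-14.434 y=21.196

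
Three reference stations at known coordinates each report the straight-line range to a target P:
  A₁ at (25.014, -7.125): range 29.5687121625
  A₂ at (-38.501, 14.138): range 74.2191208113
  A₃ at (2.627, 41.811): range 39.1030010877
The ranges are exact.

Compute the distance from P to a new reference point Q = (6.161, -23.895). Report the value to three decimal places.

53.218

eq1: (x − 25.014)² + (y + 7.125)² = 29.5687121625²
eq2: (x + 38.501)² + (y − 14.138)² = 74.2191208113²
eq3: (x − 2.627)² + (y − 41.811)² = 39.1030010877²
eq1−eq2, eq1−eq3 (x²,y² cancel):
  -127.030·x + 42.526·y = -3628.424931
  -44.774·x + 97.872·y = 423.859074
det = -127.030·97.872 − 42.526·-44.774 = -10528.621036
x = (-3628.424931·97.872 − 42.526·423.859074) / -10528.621036 = 35.441131
y = (-127.030·423.859074 − -3628.424931·-44.774) / -10528.621036 = 20.544183
|P − Q| = √((35.441131 − 6.161)² + (20.544183 − -23.895)²) = 53.218108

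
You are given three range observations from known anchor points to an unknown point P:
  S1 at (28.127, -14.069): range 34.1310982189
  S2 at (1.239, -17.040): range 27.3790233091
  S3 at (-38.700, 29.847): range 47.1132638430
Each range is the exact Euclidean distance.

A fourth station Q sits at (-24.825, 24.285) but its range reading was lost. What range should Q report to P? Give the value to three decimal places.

32.191

eq1: (x − 28.127)² + (y + 14.069)² = 34.1310982189²
eq2: (x − 1.239)² + (y + 17.040)² = 27.3790233091²
eq3: (x + 38.700)² + (y − 29.847)² = 47.1132638430²
eq3−eq1, eq3−eq2 (x²,y² cancel):
  133.654·x − 87.832·y = -344.740755
  79.878·x − 93.774·y = -626.587975
det = 133.654·-93.774 − -87.832·79.878 = -5517.425700
x = (-344.740755·-93.774 − -87.832·-626.587975) / -5517.425700 = 4.115462
y = (133.654·-626.587975 − -344.740755·79.878) / -5517.425700 = 10.187502
|P − Q| = √((4.115462 − -24.825)² + (10.187502 − 24.285)²) = 32.191455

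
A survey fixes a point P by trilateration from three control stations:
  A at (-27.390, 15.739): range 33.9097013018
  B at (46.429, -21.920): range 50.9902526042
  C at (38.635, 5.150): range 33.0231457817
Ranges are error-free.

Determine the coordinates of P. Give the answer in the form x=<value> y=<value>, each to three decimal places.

x=5.829 y=8.928

eq1: (x + 27.390)² + (y − 15.739)² = 33.9097013018²
eq2: (x − 46.429)² + (y + 21.920)² = 50.9902526042²
eq3: (x − 38.635)² + (y − 5.150)² = 33.0231457817²
eq1−eq3, eq1−eq2 (x²,y² cancel):
  132.050·x − 21.178·y = 580.597189
  147.638·x − 75.318·y = 188.072202
det = 132.050·-75.318 − -21.178·147.638 = -6819.064336
x = (580.597189·-75.318 − -21.178·188.072202) / -6819.064336 = 5.828721
y = (132.050·188.072202 − 580.597189·147.638) / -6819.064336 = 8.928391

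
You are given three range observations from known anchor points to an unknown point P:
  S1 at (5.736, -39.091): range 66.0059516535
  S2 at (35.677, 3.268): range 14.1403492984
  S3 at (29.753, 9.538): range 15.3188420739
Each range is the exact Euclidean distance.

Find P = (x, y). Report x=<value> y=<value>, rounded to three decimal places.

x=44.238 y=14.522

eq1: (x − 5.736)² + (y + 39.091)² = 66.0059516535²
eq2: (x − 35.677)² + (y − 3.268)² = 14.1403492984²
eq3: (x − 29.753)² + (y − 9.538)² = 15.3188420739²
eq1−eq2, eq1−eq3 (x²,y² cancel):
  59.882·x + 84.718·y = 3879.356351
  48.034·x + 97.258·y = 3537.325207
det = 59.882·97.258 − 84.718·48.034 = 1754.659144
x = (3879.356351·97.258 − 84.718·3537.325207) / 1754.659144 = 44.238406
y = (59.882·3537.325207 − 3879.356351·48.034) / 1754.659144 = 14.521969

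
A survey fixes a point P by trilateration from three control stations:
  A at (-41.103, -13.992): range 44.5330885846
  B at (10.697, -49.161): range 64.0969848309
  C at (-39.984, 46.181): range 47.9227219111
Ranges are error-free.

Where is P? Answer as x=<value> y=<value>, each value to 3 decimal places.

x=-5.561 y=12.840

eq1: (x + 41.103)² + (y + 13.992)² = 44.5330885846²
eq2: (x − 10.697)² + (y + 49.161)² = 64.0969848309²
eq3: (x + 39.984)² + (y − 46.181)² = 47.9227219111²
eq3−eq2, eq3−eq1 (x²,y² cancel):
  101.362·x − 190.684·y = -3012.011476
  -2.238·x − 120.346·y = -1532.781048
det = 101.362·-120.346 − -190.684·-2.238 = -12625.262044
x = (-3012.011476·-120.346 − -190.684·-1532.781048) / -12625.262044 = -5.560812
y = (101.362·-1532.781048 − -3012.011476·-2.238) / -12625.262044 = 12.839863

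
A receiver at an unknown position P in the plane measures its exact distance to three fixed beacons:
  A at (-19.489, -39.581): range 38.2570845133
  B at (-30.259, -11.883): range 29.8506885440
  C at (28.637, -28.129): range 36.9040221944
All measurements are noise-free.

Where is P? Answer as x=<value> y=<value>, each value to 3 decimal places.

x=-0.973 y=-6.103

eq1: (x + 19.489)² + (y + 39.581)² = 38.2570845133²
eq2: (x + 30.259)² + (y + 11.883)² = 29.8506885440²
eq3: (x − 28.637)² + (y + 28.129)² = 36.9040221944²
eq3−eq2, eq3−eq1 (x²,y² cancel):
  -117.792·x + 32.492·y = -83.662392
  -96.252·x − 22.904·y = 233.460611
det = -117.792·-22.904 − 32.492·-96.252 = 5825.327952
x = (-83.662392·-22.904 − 32.492·233.460611) / 5825.327952 = -0.973233
y = (-117.792·233.460611 − -83.662392·-96.252) / 5825.327952 = -6.103084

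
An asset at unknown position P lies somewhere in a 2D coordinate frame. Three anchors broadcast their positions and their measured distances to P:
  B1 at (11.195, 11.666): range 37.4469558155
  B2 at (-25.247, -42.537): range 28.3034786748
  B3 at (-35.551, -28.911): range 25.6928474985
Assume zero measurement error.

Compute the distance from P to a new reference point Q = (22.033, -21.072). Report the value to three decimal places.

34.951

eq1: (x − 11.195)² + (y − 11.666)² = 37.4469558155²
eq2: (x + 25.247)² + (y + 42.537)² = 28.3034786748²
eq3: (x + 35.551)² + (y + 28.911)² = 25.6928474985²
eq1−eq3, eq1−eq2 (x²,y² cancel):
  -93.492·x − 81.154·y = 2580.448028
  -72.884·x − 108.406·y = 2786.571392
det = -93.492·-108.406 − -81.154·-72.884 = 4220.265616
x = (2580.448028·-108.406 − -81.154·2786.571392) / 4220.265616 = -12.699351
y = (-93.492·2786.571392 − 2580.448028·-72.884) / 4220.265616 = -17.166872
|P − Q| = √((-12.699351 − 22.033)² + (-17.166872 − -21.072)²) = 34.951198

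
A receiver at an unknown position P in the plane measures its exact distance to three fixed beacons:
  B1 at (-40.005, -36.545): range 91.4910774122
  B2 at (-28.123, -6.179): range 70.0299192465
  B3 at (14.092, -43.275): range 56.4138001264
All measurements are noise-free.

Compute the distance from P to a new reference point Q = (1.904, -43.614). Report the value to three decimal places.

63.364

eq1: (x + 40.005)² + (y + 36.545)² = 91.4910774122²
eq2: (x + 28.123)² + (y + 6.179)² = 70.0299192465²
eq3: (x − 14.092)² + (y + 43.275)² = 56.4138001264²
eq3−eq1, eq3−eq2 (x²,y² cancel):
  -108.194·x + 13.460·y = -4323.473440
  -84.430·x + 74.192·y = -2963.899664
det = -108.194·74.192 − 13.460·-84.430 = -6890.701448
x = (-4323.473440·74.192 − 13.460·-2963.899664) / -6890.701448 = 40.761170
y = (-108.194·-2963.899664 − -4323.473440·-84.430) / -6890.701448 = 6.436892
|P − Q| = √((40.761170 − 1.904)² + (6.436892 − -43.614)²) = 63.363802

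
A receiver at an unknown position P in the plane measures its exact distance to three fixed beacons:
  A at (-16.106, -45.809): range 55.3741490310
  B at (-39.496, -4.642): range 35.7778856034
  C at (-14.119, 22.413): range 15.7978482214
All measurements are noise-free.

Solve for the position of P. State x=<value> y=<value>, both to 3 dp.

eq1: (x + 16.106)² + (y + 45.809)² = 55.3741490310²
eq2: (x + 39.496)² + (y + 4.642)² = 35.7778856034²
eq3: (x + 14.119)² + (y − 22.413)² = 15.7978482214²
eq3−eq2, eq3−eq1 (x²,y² cancel):
  -50.754·x − 54.110·y = -150.691640
  -3.974·x − 136.444·y = -1160.545385
det = -50.754·-136.444 − -54.110·-3.974 = 6710.045636
x = (-150.691640·-136.444 − -54.110·-1160.545385) / 6710.045636 = -6.294464
y = (-50.754·-1160.545385 − -150.691640·-3.974) / 6710.045636 = 8.688983

x=-6.294 y=8.689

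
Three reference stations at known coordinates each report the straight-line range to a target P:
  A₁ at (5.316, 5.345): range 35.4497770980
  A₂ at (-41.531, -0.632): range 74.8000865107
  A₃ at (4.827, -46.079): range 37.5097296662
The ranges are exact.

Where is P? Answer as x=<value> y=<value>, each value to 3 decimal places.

x=30.940 y=-19.152

eq1: (x − 5.316)² + (y − 5.345)² = 35.4497770980²
eq2: (x + 41.531)² + (y + 0.632)² = 74.8000865107²
eq3: (x − 4.827)² + (y + 46.079)² = 37.5097296662²
eq2−eq3, eq2−eq1 (x²,y² cancel):
  92.716·x − 90.894·y = 4609.423907
  93.694·x + 11.954·y = 2669.971742
det = 92.716·11.954 − -90.894·93.694 = 9624.549500
x = (4609.423907·11.954 − -90.894·2669.971742) / 9624.549500 = 30.940198
y = (92.716·2669.971742 − 4609.423907·93.694) / 9624.549500 = -19.151677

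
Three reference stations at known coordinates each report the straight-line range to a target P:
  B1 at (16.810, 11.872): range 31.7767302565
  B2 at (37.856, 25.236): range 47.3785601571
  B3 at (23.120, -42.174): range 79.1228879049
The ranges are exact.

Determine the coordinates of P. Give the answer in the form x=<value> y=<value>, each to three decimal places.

x=-9.281 y=30.010

eq1: (x − 16.810)² + (y − 11.872)² = 31.7767302565²
eq2: (x − 37.856)² + (y − 25.236)² = 47.3785601571²
eq3: (x − 23.120)² + (y + 42.174)² = 79.1228879049²
eq3−eq1, eq3−eq2 (x²,y² cancel):
  -12.620·x + 108.092·y = 3361.010613
  29.472·x + 134.820·y = 3772.455184
det = -12.620·134.820 − 108.092·29.472 = -4887.115824
x = (3361.010613·134.820 − 108.092·3772.455184) / -4887.115824 = -9.281389
y = (-12.620·3772.455184 − 3361.010613·29.472) / -4887.115824 = 30.010357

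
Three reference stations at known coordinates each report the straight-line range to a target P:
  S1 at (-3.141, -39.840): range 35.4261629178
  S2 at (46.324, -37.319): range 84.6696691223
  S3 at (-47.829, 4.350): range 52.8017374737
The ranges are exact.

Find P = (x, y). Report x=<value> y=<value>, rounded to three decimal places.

eq1: (x + 3.141)² + (y + 39.840)² = 35.4261629178²
eq2: (x − 46.324)² + (y + 37.319)² = 84.6696691223²
eq3: (x + 47.829)² + (y − 4.350)² = 52.8017374737²
eq3−eq1, eq3−eq2 (x²,y² cancel):
  89.376·x − 88.380·y = 823.566201
  188.306·x − 83.338·y = -3148.844393
det = 89.376·-83.338 − -88.380·188.306 = 9194.067192
x = (823.566201·-83.338 − -88.380·-3148.844393) / 9194.067192 = -37.734032
y = (89.376·-3148.844393 − 823.566201·188.306) / 9194.067192 = -47.477745

x=-37.734 y=-47.478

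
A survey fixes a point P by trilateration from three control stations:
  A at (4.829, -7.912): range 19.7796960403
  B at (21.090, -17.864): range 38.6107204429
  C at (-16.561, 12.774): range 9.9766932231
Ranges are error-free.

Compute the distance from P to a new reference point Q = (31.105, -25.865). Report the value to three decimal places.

eq1: (x − 4.829)² + (y + 7.912)² = 19.7796960403²
eq2: (x − 21.090)² + (y + 17.864)² = 38.6107204429²
eq3: (x + 16.561)² + (y − 12.774)² = 9.9766932231²
eq2−eq1, eq2−eq3 (x²,y² cancel):
  -32.522·x + 19.904·y = 421.559747
  -75.302·x + 61.276·y = 1064.784526
det = -32.522·61.276 − 19.904·-75.302 = -494.007064
x = (421.559747·61.276 − 19.904·1064.784526) / -494.007064 = -9.388578
y = (-32.522·1064.784526 − 421.559747·-75.302) / -494.007064 = 5.839249
|P − Q| = √((-9.388578 − 31.105)² + (5.839249 − -25.865)²) = 51.428487

51.428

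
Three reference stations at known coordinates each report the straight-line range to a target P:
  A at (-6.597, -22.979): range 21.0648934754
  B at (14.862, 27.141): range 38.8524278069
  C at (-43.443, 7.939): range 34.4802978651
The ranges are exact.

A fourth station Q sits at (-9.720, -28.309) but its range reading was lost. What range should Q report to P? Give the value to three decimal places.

eq1: (x + 6.597)² + (y + 22.979)² = 21.0648934754²
eq2: (x − 14.862)² + (y − 27.141)² = 38.8524278069²
eq3: (x + 43.443)² + (y − 7.939)² = 34.4802978651²
eq3−eq1, eq3−eq2 (x²,y² cancel):
  73.692·x − 61.836·y = -633.605916
  116.610·x + 38.404·y = -1313.429251
det = 73.692·38.404 − -61.836·116.610 = 10040.763528
x = (-633.605916·38.404 − -61.836·-1313.429251) / 10040.763528 = -10.512170
y = (73.692·-1313.429251 − -633.605916·116.610) / 10040.763528 = -2.281145
|P − Q| = √((-10.512170 − -9.720)² + (-2.281145 − -28.309)²) = 26.039907

26.040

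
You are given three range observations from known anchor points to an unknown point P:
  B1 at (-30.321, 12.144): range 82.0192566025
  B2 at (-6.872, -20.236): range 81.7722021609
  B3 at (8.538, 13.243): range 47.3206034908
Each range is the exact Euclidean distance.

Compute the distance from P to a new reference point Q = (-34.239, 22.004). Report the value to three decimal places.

82.745

eq1: (x + 30.321)² + (y − 12.144)² = 82.0192566025²
eq2: (x + 6.872)² + (y + 20.236)² = 81.7722021609²
eq3: (x − 8.538)² + (y − 13.243)² = 47.3206034908²
eq1−eq3, eq1−eq2 (x²,y² cancel):
  77.718·x + 2.198·y = 3669.353655
  46.898·x − 64.760·y = -569.654290
det = 77.718·-64.760 − 2.198·46.898 = -5136.099484
x = (3669.353655·-64.760 − 2.198·-569.654290) / -5136.099484 = 46.022326
y = (77.718·-569.654290 − 3669.353655·46.898) / -5136.099484 = 42.124912
|P − Q| = √((46.022326 − -34.239)² + (42.124912 − 22.004)²) = 82.744979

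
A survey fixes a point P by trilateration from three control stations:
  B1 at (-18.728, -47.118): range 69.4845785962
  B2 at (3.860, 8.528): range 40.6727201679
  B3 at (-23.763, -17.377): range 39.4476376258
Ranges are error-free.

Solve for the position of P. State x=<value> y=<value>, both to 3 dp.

eq1: (x + 18.728)² + (y + 47.118)² = 69.4845785962²
eq2: (x − 3.860)² + (y − 8.528)² = 40.6727201679²
eq3: (x + 23.763)² + (y + 17.377)² = 39.4476376258²
eq3−eq2, eq3−eq1 (x²,y² cancel):
  55.246·x + 51.810·y = -877.167966
  10.070·x − 59.482·y = -1567.786938
det = 55.246·-59.482 − 51.810·10.070 = -3807.869272
x = (-877.167966·-59.482 − 51.810·-1567.786938) / -3807.869272 = -35.033436
y = (55.246·-1567.786938 − -877.167966·10.070) / -3807.869272 = 20.426351

x=-35.033 y=20.426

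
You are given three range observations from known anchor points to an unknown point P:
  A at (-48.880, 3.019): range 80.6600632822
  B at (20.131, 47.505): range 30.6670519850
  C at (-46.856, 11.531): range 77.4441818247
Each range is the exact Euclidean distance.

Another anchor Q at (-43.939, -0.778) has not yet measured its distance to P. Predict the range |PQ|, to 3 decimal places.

76.686

eq1: (x + 48.880)² + (y − 3.019)² = 80.6600632822²
eq2: (x − 20.131)² + (y − 47.505)² = 30.6670519850²
eq3: (x + 46.856)² + (y − 11.531)² = 77.4441818247²
eq2−eq3, eq2−eq1 (x²,y² cancel):
  -133.974·x − 71.948·y = -5390.666710
  -138.022·x − 88.972·y = -5829.191156
det = -133.974·-88.972 − -71.948·-138.022 = 1989.527872
x = (-5390.666710·-88.972 − -71.948·-5829.191156) / 1989.527872 = 30.268364
y = (-133.974·-5829.191156 − -5390.666710·-138.022) / 1989.527872 = 18.561919
|P − Q| = √((30.268364 − -43.939)² + (18.561919 − -0.778)²) = 76.686148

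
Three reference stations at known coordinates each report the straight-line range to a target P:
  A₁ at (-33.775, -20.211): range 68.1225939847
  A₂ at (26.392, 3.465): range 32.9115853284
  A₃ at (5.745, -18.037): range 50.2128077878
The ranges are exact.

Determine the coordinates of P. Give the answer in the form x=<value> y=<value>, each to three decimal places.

x=9.987 y=31.996

eq1: (x + 33.775)² + (y + 20.211)² = 68.1225939847²
eq2: (x − 26.392)² + (y − 3.465)² = 32.9115853284²
eq3: (x − 5.745)² + (y + 18.037)² = 50.2128077878²
eq1−eq3, eq1−eq2 (x²,y² cancel):
  79.040·x + 4.348·y = 928.464993
  120.334·x + 47.352·y = 2716.824105
det = 79.040·47.352 − 4.348·120.334 = 3219.489848
x = (928.464993·47.352 − 4.348·2716.824105) / 3219.489848 = 9.986652
y = (79.040·2716.824105 − 928.464993·120.334) / 3219.489848 = 31.996333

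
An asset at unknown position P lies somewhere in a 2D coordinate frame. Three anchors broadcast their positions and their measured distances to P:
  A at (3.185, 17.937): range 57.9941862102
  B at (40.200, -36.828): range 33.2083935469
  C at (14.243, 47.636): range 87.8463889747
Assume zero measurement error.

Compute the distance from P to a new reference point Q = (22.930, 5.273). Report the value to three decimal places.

eq1: (x − 3.185)² + (y − 17.937)² = 57.9941862102²
eq2: (x − 40.200)² + (y + 36.828)² = 33.2083935469²
eq3: (x − 14.243)² + (y − 47.636)² = 87.8463889747²
eq1−eq3, eq1−eq2 (x²,y² cancel):
  22.116·x + 59.398·y = -2213.491071
  74.030·x − 109.530·y = 4900.989622
det = 22.116·-109.530 − 59.398·74.030 = -6819.599420
x = (-2213.491071·-109.530 − 59.398·4900.989622) / -6819.599420 = 7.136094
y = (22.116·4900.989622 − -2213.491071·74.030) / -6819.599420 = -39.922437
|P − Q| = √((7.136094 − 22.930)² + (-39.922437 − 5.273)²) = 47.875620

47.876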